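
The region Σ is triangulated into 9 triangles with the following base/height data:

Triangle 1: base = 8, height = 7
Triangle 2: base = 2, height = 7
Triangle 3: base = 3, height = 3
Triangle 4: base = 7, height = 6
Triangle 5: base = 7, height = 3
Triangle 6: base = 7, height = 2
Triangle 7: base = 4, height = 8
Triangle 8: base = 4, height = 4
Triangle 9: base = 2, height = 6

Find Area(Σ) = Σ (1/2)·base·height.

(1/2)×8×7 + (1/2)×2×7 + (1/2)×3×3 + (1/2)×7×6 + (1/2)×7×3 + (1/2)×7×2 + (1/2)×4×8 + (1/2)×4×4 + (1/2)×2×6 = 108.0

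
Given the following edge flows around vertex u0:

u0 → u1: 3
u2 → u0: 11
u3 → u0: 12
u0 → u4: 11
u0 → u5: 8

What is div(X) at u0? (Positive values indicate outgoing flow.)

Divergence = sum of outgoing flows = 3 + (-11) + (-12) + 11 + 8 = -1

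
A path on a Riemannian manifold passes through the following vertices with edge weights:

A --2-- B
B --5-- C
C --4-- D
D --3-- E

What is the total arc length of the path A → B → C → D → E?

Arc length = 2 + 5 + 4 + 3 = 14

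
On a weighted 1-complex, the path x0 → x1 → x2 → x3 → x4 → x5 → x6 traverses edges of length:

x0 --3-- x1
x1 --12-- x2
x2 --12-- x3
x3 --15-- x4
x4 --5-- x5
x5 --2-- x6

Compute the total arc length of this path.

Arc length = 3 + 12 + 12 + 15 + 5 + 2 = 49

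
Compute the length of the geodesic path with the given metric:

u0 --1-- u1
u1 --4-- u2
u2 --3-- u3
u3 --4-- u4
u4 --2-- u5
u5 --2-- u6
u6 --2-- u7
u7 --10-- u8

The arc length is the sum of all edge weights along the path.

Arc length = 1 + 4 + 3 + 4 + 2 + 2 + 2 + 10 = 28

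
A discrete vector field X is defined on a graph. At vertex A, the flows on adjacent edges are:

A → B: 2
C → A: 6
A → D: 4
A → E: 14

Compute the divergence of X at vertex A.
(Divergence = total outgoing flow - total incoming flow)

Divergence = sum of outgoing flows = 2 + (-6) + 4 + 14 = 14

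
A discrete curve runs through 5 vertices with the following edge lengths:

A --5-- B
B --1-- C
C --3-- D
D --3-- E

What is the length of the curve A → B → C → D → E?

Arc length = 5 + 1 + 3 + 3 = 12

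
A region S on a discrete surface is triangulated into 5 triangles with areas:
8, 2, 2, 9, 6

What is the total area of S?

8 + 2 + 2 + 9 + 6 = 27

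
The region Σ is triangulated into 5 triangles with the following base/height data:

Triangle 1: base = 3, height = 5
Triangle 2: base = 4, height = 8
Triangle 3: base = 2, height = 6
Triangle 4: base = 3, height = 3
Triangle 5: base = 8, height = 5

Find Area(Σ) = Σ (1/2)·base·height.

(1/2)×3×5 + (1/2)×4×8 + (1/2)×2×6 + (1/2)×3×3 + (1/2)×8×5 = 54.0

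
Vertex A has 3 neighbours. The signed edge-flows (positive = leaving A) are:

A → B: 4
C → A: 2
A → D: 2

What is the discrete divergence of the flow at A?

Divergence = sum of outgoing flows = 4 + (-2) + 2 = 4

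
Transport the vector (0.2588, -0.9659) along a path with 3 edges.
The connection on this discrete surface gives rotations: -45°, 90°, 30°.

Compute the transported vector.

Total rotation: (-45°) + 90° + 30° = 75°. Final vector: (1, 0)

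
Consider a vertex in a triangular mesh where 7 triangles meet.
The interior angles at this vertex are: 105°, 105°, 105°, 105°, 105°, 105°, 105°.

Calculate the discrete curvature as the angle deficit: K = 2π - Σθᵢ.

Sum of angles = 735°. K = 360° - 735° = -375° = -25π/12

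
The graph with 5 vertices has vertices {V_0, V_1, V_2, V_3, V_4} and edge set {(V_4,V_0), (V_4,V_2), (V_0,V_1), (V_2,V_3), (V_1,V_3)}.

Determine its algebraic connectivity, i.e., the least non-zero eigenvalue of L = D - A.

Degrees: deg(V_0) = 2, deg(V_1) = 2, deg(V_2) = 2, deg(V_3) = 2, deg(V_4) = 2.
L = D − A with rows/columns ordered (V_0, V_1, V_2, V_3, V_4):
  [ 2, -1,  0,  0, -1]
  [-1,  2,  0, -1,  0]
  [ 0,  0,  2, -1, -1]
  [ 0, -1, -1,  2,  0]
  [-1,  0, -1,  0,  2]
Characteristic polynomial: det(λI − L) = λ(λ² − 5λ + 5)².
Roots: λ = 0; (λ² − 5λ + 5) = 0 ⇒ λ = (5 ± √5)/2 ≈ 1.382, 3.618 (multiplicity 2).
(Check: the roots sum (with multiplicity) to 10, matching trace L = Σdeg = 2·5 = 10.)
Laplacian eigenvalues: [0.0, 1.382, 1.382, 3.618, 3.618]. Algebraic connectivity (smallest non-zero eigenvalue) = 1.382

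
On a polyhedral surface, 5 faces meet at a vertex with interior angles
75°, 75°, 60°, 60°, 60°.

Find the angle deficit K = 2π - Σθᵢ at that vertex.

Sum of angles = 330°. K = 360° - 330° = 30°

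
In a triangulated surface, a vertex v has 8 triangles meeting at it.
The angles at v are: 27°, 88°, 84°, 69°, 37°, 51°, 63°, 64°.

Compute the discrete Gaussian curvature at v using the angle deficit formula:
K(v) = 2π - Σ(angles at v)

Sum of angles = 483°. K = 360° - 483° = -123° = -41π/60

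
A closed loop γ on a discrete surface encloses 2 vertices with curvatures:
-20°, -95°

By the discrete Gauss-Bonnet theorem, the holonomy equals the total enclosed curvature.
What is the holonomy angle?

Holonomy = total enclosed curvature = (-20°) + (-95°) = -115°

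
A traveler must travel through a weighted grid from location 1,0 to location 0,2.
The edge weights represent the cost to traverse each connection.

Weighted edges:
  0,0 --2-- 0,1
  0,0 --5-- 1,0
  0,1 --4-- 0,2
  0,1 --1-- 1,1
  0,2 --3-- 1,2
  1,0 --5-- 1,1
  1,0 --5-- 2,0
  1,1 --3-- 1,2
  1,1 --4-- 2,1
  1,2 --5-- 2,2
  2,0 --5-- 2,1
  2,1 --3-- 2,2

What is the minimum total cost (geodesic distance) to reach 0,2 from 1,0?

Shortest path: 1,0 → 1,1 → 0,1 → 0,2, total weight = 10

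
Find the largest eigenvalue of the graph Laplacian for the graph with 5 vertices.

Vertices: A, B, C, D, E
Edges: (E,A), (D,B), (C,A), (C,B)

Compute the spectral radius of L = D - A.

Degrees: deg(A) = 2, deg(B) = 2, deg(C) = 2, deg(D) = 1, deg(E) = 1.
L = D − A with rows/columns ordered (A, B, C, D, E):
  [ 2,  0, -1,  0, -1]
  [ 0,  2, -1, -1,  0]
  [-1, -1,  2,  0,  0]
  [ 0, -1,  0,  1,  0]
  [-1,  0,  0,  0,  1]
Characteristic polynomial: det(λI − L) = λ(λ² − 3λ + 1)(λ² − 5λ + 5).
Roots: λ = 0; (λ² − 3λ + 1) = 0 ⇒ λ = (3 ± √5)/2 ≈ 0.382, 2.618; (λ² − 5λ + 5) = 0 ⇒ λ = (5 ± √5)/2 ≈ 1.382, 3.618.
(Check: the roots sum (with multiplicity) to 8, matching trace L = Σdeg = 2·4 = 8.)
Laplacian eigenvalues: [0.0, 0.382, 1.382, 2.618, 3.618]. Largest eigenvalue (spectral radius) = 3.618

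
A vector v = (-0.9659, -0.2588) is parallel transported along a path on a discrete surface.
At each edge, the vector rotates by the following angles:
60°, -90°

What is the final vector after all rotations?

Total rotation: 60° + (-90°) = -30°. Final vector: (-0.9659, 0.2588)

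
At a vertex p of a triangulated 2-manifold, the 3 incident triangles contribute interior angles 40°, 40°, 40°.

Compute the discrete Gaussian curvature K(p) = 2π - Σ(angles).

Sum of angles = 120°. K = 360° - 120° = 240° = 4π/3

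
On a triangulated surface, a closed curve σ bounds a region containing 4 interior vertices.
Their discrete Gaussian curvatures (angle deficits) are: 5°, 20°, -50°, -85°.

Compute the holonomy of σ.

Holonomy = total enclosed curvature = 5° + 20° + (-50°) + (-85°) = -110°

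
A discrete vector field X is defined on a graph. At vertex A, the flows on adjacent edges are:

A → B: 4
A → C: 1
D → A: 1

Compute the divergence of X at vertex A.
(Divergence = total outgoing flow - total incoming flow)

Divergence = sum of outgoing flows = 4 + 1 + (-1) = 4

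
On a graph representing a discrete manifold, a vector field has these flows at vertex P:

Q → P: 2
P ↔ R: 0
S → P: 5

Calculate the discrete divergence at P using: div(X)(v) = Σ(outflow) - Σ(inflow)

Divergence = sum of outgoing flows = (-2) + 0 + (-5) = -7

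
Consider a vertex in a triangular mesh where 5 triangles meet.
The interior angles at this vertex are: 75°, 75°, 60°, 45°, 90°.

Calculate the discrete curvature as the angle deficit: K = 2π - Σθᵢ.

Sum of angles = 345°. K = 360° - 345° = 15° = π/12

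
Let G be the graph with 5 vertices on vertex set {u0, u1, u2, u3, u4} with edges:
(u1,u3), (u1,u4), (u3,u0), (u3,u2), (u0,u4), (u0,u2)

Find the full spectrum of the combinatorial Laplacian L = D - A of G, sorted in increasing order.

Degrees: deg(u0) = 3, deg(u1) = 2, deg(u2) = 2, deg(u3) = 3, deg(u4) = 2.
L = D − A with rows/columns ordered (u0, u1, u2, u3, u4):
  [ 3,  0, -1, -1, -1]
  [ 0,  2,  0, -1, -1]
  [-1,  0,  2, -1,  0]
  [-1, -1, -1,  3,  0]
  [-1, -1,  0,  0,  2]
Characteristic polynomial: det(λI − L) = λ(λ² − 5λ + 5)(λ² − 7λ + 11).
Roots: λ = 0; (λ² − 5λ + 5) = 0 ⇒ λ = (5 ± √5)/2 ≈ 1.382, 3.618; (λ² − 7λ + 11) = 0 ⇒ λ = (7 ± √5)/2 ≈ 2.382, 4.618.
(Check: the roots sum (with multiplicity) to 12, matching trace L = Σdeg = 2·6 = 12.)
Laplacian eigenvalues (increasing order): [0.0, 1.382, 2.382, 3.618, 4.618]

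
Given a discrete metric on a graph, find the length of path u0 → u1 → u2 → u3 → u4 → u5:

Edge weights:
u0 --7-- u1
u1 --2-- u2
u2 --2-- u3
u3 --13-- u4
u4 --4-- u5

Arc length = 7 + 2 + 2 + 13 + 4 = 28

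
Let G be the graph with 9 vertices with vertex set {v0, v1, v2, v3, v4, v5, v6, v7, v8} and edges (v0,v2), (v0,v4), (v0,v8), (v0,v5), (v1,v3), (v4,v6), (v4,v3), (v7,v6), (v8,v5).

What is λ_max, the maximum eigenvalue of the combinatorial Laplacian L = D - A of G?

Degrees: deg(v0) = 4, deg(v1) = 1, deg(v2) = 1, deg(v3) = 2, deg(v4) = 3, deg(v5) = 2, deg(v6) = 2, deg(v7) = 1, deg(v8) = 2.
L = D − A with rows/columns ordered (v0, v1, v2, v3, v4, v5, v6, v7, v8):
  [ 4,  0, -1,  0, -1, -1,  0,  0, -1]
  [ 0,  1,  0, -1,  0,  0,  0,  0,  0]
  [-1,  0,  1,  0,  0,  0,  0,  0,  0]
  [ 0, -1,  0,  2, -1,  0,  0,  0,  0]
  [-1,  0,  0, -1,  3,  0, -1,  0,  0]
  [-1,  0,  0,  0,  0,  2,  0,  0, -1]
  [ 0,  0,  0,  0, -1,  0,  2, -1,  0]
  [ 0,  0,  0,  0,  0,  0, -1,  1,  0]
  [-1,  0,  0,  0,  0, -1,  0,  0,  2]
Characteristic polynomial: det(λI − L) = λ(λ² − 4λ + 1)(λ² − 3λ + 1)(λ − 1)(λ² − 7λ + 9)(λ − 3).
Roots: λ = 0; (λ² − 4λ + 1) = 0 ⇒ λ = 2 ± √3 ≈ 0.2679, 3.7321; (λ² − 3λ + 1) = 0 ⇒ λ = (3 ± √5)/2 ≈ 0.382, 2.618; (λ − 1) = 0 ⇒ λ = 1; (λ² − 7λ + 9) = 0 ⇒ λ = (7 ± √13)/2 ≈ 1.6972, 5.3028; (λ − 3) = 0 ⇒ λ = 3.
(Check: the roots sum (with multiplicity) to 18, matching trace L = Σdeg = 2·9 = 18.)
Laplacian eigenvalues: [0.0, 0.2679, 0.382, 1.0, 1.6972, 2.618, 3.0, 3.7321, 5.3028]. Largest eigenvalue (spectral radius) = 5.3028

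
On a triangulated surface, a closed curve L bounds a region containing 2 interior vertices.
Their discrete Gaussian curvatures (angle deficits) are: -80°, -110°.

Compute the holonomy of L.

Holonomy = total enclosed curvature = (-80°) + (-110°) = -190°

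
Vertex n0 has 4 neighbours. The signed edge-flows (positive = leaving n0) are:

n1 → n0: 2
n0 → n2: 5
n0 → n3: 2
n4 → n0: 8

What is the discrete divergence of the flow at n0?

Divergence = sum of outgoing flows = (-2) + 5 + 2 + (-8) = -3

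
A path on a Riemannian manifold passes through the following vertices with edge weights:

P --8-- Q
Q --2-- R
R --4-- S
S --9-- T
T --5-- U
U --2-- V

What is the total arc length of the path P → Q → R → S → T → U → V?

Arc length = 8 + 2 + 4 + 9 + 5 + 2 = 30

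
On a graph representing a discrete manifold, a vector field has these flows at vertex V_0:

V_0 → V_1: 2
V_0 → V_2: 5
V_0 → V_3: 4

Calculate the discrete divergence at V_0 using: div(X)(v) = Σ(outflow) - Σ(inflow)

Divergence = sum of outgoing flows = 2 + 5 + 4 = 11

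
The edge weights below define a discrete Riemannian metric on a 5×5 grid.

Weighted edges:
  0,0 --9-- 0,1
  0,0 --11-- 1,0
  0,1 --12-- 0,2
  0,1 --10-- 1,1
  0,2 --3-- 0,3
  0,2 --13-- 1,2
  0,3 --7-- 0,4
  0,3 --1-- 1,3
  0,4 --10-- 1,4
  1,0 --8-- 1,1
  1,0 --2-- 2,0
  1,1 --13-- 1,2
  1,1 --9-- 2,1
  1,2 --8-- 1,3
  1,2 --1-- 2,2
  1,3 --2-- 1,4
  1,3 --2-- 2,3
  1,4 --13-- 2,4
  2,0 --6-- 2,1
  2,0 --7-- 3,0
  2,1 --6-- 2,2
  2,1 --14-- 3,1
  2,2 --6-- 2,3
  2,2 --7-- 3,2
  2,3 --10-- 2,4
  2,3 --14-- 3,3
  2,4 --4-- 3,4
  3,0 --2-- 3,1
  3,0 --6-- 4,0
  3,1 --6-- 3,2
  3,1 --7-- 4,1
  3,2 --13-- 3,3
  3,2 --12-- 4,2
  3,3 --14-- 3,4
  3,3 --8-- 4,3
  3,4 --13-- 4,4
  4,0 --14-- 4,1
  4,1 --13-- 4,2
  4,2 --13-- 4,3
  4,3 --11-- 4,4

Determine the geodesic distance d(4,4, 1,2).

Shortest path: 4,4 → 3,4 → 2,4 → 2,3 → 2,2 → 1,2, total weight = 34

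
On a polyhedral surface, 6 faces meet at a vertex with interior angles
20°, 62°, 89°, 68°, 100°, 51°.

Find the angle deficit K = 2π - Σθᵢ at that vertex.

Sum of angles = 390°. K = 360° - 390° = -30° = -π/6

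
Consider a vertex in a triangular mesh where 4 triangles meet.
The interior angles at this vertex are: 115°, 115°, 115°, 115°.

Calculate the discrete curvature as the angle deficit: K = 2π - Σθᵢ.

Sum of angles = 460°. K = 360° - 460° = -100°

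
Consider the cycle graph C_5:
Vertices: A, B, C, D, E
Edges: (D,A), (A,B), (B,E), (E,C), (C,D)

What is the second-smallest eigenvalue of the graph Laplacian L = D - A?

The cycle graph C_n has Laplacian eigenvalues λ_k = 2 − 2cos(2πk/n), k = 0, 1, …, n−1. Here n = 5:
k=0: 2 − 2cos(0) = 0.0; k=1: 2 − 2cos(2π/5) = 1.382; k=2: 2 − 2cos(4π/5) = 3.618; k=3: 2 − 2cos(6π/5) = 3.618; k=4: 2 − 2cos(8π/5) = 1.382.
Laplacian eigenvalues: [0.0, 1.382, 1.382, 3.618, 3.618]. Algebraic connectivity (smallest non-zero eigenvalue) = 1.382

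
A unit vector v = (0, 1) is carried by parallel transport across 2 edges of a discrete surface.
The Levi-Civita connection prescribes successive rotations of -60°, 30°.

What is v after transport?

Total rotation: (-60°) + 30° = -30°. Final vector: (0.5000, 0.8660)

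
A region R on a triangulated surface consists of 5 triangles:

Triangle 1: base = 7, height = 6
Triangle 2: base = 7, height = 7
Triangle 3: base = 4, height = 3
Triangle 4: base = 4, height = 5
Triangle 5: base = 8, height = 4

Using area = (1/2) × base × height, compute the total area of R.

(1/2)×7×6 + (1/2)×7×7 + (1/2)×4×3 + (1/2)×4×5 + (1/2)×8×4 = 77.5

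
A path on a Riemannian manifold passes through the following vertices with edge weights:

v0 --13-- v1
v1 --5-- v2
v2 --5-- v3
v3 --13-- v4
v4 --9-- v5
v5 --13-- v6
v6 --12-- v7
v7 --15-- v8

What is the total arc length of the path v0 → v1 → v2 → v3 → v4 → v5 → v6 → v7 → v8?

Arc length = 13 + 5 + 5 + 13 + 9 + 13 + 12 + 15 = 85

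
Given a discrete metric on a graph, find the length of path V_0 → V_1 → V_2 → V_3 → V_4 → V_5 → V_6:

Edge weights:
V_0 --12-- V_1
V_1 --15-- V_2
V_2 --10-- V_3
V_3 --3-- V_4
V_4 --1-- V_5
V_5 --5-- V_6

Arc length = 12 + 15 + 10 + 3 + 1 + 5 = 46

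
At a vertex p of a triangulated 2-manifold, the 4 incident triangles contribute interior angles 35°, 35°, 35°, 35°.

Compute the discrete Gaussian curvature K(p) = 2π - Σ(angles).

Sum of angles = 140°. K = 360° - 140° = 220° = 11π/9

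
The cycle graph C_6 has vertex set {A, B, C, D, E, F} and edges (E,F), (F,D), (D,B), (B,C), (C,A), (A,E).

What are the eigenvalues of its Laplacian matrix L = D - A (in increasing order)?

The cycle graph C_n has Laplacian eigenvalues λ_k = 2 − 2cos(2πk/n), k = 0, 1, …, n−1. Here n = 6:
k=0: 2 − 2cos(0) = 0.0; k=1: 2 − 2cos(π/3) = 1.0; k=2: 2 − 2cos(2π/3) = 3.0; k=3: 2 − 2cos(π) = 4.0; k=4: 2 − 2cos(4π/3) = 3.0; k=5: 2 − 2cos(5π/3) = 1.0.
Laplacian eigenvalues (increasing order): [0.0, 1.0, 1.0, 3.0, 3.0, 4.0]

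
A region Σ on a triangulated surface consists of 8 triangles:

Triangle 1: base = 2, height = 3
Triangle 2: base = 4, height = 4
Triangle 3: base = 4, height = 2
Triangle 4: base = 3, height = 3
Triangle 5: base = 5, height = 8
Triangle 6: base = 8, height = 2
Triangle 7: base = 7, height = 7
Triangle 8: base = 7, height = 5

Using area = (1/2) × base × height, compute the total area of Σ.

(1/2)×2×3 + (1/2)×4×4 + (1/2)×4×2 + (1/2)×3×3 + (1/2)×5×8 + (1/2)×8×2 + (1/2)×7×7 + (1/2)×7×5 = 89.5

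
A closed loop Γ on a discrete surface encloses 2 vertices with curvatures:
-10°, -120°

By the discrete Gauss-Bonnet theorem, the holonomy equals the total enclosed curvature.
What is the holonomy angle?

Holonomy = total enclosed curvature = (-10°) + (-120°) = -130°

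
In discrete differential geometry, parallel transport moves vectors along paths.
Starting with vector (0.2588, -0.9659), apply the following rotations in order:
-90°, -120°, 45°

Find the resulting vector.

Total rotation: (-90°) + (-120°) + 45° = -165°. Final vector: (-0.5000, 0.8660)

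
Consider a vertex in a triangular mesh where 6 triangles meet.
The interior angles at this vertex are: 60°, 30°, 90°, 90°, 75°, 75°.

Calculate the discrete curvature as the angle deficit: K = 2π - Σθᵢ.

Sum of angles = 420°. K = 360° - 420° = -60°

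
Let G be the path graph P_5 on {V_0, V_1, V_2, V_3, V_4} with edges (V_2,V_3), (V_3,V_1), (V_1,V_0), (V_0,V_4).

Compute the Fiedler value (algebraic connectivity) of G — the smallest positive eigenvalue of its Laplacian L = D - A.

The path graph P_n has Laplacian eigenvalues λ_k = 2 − 2cos(kπ/n), k = 0, 1, …, n−1. Here n = 5:
k=0: 2 − 2cos(0) = 0.0; k=1: 2 − 2cos(π/5) = 0.382; k=2: 2 − 2cos(2π/5) = 1.382; k=3: 2 − 2cos(3π/5) = 2.618; k=4: 2 − 2cos(4π/5) = 3.618.
Laplacian eigenvalues: [0.0, 0.382, 1.382, 2.618, 3.618]. Algebraic connectivity (smallest non-zero eigenvalue) = 0.382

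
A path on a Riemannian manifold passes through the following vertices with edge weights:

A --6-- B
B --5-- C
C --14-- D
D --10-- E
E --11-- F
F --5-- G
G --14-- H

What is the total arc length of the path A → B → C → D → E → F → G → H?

Arc length = 6 + 5 + 14 + 10 + 11 + 5 + 14 = 65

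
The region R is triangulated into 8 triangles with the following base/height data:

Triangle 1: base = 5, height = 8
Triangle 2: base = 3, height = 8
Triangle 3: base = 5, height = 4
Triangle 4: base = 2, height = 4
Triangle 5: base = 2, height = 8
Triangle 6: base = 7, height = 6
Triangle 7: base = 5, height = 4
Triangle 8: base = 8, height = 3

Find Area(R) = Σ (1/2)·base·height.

(1/2)×5×8 + (1/2)×3×8 + (1/2)×5×4 + (1/2)×2×4 + (1/2)×2×8 + (1/2)×7×6 + (1/2)×5×4 + (1/2)×8×3 = 97.0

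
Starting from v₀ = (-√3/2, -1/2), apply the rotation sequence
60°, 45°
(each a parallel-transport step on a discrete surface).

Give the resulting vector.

Total rotation: 60° + 45° = 105°. Final vector: (0.7071, -0.7071)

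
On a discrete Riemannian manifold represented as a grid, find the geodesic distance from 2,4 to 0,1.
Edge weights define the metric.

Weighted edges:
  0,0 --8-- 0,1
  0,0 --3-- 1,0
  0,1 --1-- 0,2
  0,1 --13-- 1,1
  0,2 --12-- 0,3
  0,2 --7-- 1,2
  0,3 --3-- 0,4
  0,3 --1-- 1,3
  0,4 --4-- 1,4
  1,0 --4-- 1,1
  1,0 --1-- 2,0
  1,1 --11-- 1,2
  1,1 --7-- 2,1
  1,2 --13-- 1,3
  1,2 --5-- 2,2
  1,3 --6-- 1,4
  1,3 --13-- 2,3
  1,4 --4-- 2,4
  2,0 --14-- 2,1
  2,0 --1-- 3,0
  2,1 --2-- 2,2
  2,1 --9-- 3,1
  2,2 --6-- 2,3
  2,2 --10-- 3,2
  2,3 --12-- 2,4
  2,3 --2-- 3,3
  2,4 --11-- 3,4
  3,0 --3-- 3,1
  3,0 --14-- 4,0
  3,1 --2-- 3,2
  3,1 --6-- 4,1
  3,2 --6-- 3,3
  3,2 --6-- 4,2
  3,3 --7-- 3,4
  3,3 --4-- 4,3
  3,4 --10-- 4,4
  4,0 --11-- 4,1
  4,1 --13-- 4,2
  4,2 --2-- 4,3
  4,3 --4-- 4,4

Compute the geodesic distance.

Shortest path: 2,4 → 1,4 → 0,4 → 0,3 → 0,2 → 0,1, total weight = 24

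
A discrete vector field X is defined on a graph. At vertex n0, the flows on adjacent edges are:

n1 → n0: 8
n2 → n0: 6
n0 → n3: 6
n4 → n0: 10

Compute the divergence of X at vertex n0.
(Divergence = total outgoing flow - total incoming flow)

Divergence = sum of outgoing flows = (-8) + (-6) + 6 + (-10) = -18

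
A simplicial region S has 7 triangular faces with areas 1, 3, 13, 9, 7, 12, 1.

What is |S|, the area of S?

1 + 3 + 13 + 9 + 7 + 12 + 1 = 46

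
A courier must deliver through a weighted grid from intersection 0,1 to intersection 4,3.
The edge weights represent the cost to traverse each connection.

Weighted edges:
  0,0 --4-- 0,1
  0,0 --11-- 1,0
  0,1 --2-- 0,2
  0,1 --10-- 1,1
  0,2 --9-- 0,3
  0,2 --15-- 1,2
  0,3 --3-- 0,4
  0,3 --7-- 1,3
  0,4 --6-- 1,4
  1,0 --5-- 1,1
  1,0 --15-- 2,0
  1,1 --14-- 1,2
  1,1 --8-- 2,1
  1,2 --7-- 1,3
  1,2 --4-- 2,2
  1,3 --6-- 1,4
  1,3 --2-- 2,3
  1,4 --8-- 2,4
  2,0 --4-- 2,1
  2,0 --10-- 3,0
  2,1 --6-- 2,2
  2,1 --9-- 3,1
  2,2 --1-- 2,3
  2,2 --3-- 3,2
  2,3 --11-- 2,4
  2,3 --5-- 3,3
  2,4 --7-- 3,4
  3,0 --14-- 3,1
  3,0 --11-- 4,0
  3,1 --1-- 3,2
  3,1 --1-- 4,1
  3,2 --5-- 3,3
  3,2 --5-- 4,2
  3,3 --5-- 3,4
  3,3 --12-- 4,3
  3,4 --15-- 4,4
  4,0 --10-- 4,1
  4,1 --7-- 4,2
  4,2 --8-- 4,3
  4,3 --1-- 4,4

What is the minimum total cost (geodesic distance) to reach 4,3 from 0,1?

Shortest path: 0,1 → 0,2 → 0,3 → 1,3 → 2,3 → 3,3 → 4,3, total weight = 37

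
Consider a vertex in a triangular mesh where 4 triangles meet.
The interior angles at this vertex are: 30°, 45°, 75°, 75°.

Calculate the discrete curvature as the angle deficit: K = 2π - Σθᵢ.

Sum of angles = 225°. K = 360° - 225° = 135°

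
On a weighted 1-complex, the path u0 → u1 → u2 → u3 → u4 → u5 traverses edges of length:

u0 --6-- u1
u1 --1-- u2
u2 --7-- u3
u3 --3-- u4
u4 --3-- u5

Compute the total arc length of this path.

Arc length = 6 + 1 + 7 + 3 + 3 = 20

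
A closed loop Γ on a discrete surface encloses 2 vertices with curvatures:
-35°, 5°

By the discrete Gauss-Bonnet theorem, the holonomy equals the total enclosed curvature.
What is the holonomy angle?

Holonomy = total enclosed curvature = (-35°) + 5° = -30°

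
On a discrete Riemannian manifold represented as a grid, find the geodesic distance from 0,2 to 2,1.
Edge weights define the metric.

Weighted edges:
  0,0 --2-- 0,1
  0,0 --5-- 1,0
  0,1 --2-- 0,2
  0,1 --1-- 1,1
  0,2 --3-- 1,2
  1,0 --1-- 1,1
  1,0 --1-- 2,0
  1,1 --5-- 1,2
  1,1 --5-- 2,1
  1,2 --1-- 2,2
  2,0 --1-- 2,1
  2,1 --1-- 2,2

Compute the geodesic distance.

Shortest path: 0,2 → 1,2 → 2,2 → 2,1, total weight = 5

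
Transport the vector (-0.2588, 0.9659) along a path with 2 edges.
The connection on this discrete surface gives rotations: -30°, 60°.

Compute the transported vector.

Total rotation: (-30°) + 60° = 30°. Final vector: (-0.7071, 0.7071)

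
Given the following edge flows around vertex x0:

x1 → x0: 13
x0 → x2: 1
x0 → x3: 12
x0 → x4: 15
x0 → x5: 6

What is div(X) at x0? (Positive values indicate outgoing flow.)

Divergence = sum of outgoing flows = (-13) + 1 + 12 + 15 + 6 = 21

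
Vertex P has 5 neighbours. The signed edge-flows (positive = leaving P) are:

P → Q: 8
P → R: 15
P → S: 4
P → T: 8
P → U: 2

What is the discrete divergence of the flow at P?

Divergence = sum of outgoing flows = 8 + 15 + 4 + 8 + 2 = 37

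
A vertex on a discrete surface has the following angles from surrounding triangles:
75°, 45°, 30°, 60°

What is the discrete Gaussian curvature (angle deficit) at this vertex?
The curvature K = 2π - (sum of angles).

Sum of angles = 210°. K = 360° - 210° = 150° = 5π/6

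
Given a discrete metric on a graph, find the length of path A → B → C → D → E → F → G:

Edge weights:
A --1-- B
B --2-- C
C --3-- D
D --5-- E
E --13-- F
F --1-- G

Arc length = 1 + 2 + 3 + 5 + 13 + 1 = 25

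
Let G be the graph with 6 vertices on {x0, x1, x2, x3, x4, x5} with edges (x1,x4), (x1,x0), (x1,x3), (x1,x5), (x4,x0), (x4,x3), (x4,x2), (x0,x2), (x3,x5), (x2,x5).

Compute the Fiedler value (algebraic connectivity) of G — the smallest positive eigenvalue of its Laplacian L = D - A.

Degrees: deg(x0) = 3, deg(x1) = 4, deg(x2) = 3, deg(x3) = 3, deg(x4) = 4, deg(x5) = 3.
L = D − A with rows/columns ordered (x0, x1, x2, x3, x4, x5):
  [ 3, -1, -1,  0, -1,  0]
  [-1,  4,  0, -1, -1, -1]
  [-1,  0,  3,  0, -1, -1]
  [ 0, -1,  0,  3, -1, -1]
  [-1, -1, -1, -1,  4,  0]
  [ 0, -1, -1, -1,  0,  3]
Characteristic polynomial: det(λI − L) = λ(λ² − 8λ + 13)(λ − 3)(λ − 4)(λ − 5).
Roots: λ = 0; (λ² − 8λ + 13) = 0 ⇒ λ = 4 ± √3 ≈ 2.2679, 5.7321; (λ − 3) = 0 ⇒ λ = 3; (λ − 4) = 0 ⇒ λ = 4; (λ − 5) = 0 ⇒ λ = 5.
(Check: the roots sum (with multiplicity) to 20, matching trace L = Σdeg = 2·10 = 20.)
Laplacian eigenvalues: [0.0, 2.2679, 3.0, 4.0, 5.0, 5.7321]. Algebraic connectivity (smallest non-zero eigenvalue) = 2.2679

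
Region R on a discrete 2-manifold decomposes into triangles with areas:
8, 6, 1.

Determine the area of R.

8 + 6 + 1 = 15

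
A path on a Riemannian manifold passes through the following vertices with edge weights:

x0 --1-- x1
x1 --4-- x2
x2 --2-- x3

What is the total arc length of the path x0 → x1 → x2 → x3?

Arc length = 1 + 4 + 2 = 7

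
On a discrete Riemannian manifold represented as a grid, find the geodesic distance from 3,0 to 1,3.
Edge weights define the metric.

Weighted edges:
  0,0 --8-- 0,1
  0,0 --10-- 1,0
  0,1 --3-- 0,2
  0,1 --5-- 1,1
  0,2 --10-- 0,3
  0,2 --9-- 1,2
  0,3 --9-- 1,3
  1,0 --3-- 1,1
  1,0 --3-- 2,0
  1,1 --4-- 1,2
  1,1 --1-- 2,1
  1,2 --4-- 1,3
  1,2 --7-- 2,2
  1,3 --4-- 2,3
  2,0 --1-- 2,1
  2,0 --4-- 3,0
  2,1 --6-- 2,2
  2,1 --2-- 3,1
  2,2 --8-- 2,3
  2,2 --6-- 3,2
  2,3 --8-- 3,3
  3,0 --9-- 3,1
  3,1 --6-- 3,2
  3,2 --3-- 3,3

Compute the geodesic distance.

Shortest path: 3,0 → 2,0 → 2,1 → 1,1 → 1,2 → 1,3, total weight = 14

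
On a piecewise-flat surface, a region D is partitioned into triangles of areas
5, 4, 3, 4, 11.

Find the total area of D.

5 + 4 + 3 + 4 + 11 = 27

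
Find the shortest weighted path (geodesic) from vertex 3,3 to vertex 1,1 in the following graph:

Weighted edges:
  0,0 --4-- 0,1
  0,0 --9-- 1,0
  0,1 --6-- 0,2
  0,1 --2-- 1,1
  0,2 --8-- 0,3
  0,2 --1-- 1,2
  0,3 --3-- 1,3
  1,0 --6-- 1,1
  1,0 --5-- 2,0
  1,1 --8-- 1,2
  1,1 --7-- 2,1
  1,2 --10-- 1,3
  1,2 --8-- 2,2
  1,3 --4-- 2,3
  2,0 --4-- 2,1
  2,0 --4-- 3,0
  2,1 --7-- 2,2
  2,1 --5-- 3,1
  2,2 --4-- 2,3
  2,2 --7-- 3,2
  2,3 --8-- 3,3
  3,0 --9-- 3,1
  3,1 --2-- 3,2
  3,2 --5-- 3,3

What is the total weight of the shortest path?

Shortest path: 3,3 → 3,2 → 3,1 → 2,1 → 1,1, total weight = 19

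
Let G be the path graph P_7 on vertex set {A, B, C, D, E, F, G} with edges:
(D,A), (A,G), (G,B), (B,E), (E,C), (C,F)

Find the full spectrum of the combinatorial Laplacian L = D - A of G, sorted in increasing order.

The path graph P_n has Laplacian eigenvalues λ_k = 2 − 2cos(kπ/n), k = 0, 1, …, n−1. Here n = 7:
k=0: 2 − 2cos(0) = 0.0; k=1: 2 − 2cos(π/7) = 0.1981; k=2: 2 − 2cos(2π/7) = 0.753; k=3: 2 − 2cos(3π/7) = 1.555; k=4: 2 − 2cos(4π/7) = 2.445; k=5: 2 − 2cos(5π/7) = 3.247; k=6: 2 − 2cos(6π/7) = 3.8019.
Laplacian eigenvalues (increasing order): [0.0, 0.1981, 0.753, 1.555, 2.445, 3.247, 3.8019]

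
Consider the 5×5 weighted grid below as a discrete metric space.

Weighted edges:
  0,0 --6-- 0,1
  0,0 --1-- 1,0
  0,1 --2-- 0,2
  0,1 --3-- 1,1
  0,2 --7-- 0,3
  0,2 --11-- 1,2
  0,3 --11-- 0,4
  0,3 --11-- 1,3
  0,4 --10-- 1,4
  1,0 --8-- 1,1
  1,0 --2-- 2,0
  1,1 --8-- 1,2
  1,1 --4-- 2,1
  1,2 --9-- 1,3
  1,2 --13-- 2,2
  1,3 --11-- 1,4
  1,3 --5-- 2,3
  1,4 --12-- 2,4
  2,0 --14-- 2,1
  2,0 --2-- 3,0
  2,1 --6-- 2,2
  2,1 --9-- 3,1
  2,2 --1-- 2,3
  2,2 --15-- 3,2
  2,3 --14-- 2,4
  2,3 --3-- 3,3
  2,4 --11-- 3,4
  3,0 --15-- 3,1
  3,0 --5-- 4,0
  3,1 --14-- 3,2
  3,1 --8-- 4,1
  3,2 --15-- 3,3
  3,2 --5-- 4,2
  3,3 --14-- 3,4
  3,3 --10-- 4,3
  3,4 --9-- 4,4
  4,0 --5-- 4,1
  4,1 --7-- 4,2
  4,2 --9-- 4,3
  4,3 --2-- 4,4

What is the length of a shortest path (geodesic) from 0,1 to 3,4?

Shortest path: 0,1 → 1,1 → 2,1 → 2,2 → 2,3 → 3,3 → 3,4, total weight = 31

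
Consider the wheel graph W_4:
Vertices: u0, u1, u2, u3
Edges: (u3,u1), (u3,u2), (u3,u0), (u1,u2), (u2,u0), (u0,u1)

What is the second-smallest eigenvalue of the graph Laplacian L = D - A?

The wheel W_4 is the join K_1 ∨ C_3 (a hub joined to every vertex of a cycle of length 3). For a join G ∨ H (G on p vertices, H on q vertices) the Laplacian spectrum is 0, p+q, the eigenvalues of L(G) other than one 0 each shifted by +q, and the eigenvalues of L(H) other than one 0 each shifted by +p. With G = K_1 (p = 1, nothing left after dropping its 0) and H = C_3 (q = 3, eigenvalues 2 − 2cos(2πk/3), k = 0, …, 2; drop k = 0), the spectrum of W_4 is 0, 4, and 1 + (2 − 2cos(2πk/3)) = 3 − 2cos(2πk/3) for k = 1, …, 2:
k=1: 3 − 2cos(2π/3) = 4.0; k=2: 3 − 2cos(4π/3) = 4.0.
Laplacian eigenvalues: [0.0, 4.0, 4.0, 4.0]. Algebraic connectivity (smallest non-zero eigenvalue) = 4.0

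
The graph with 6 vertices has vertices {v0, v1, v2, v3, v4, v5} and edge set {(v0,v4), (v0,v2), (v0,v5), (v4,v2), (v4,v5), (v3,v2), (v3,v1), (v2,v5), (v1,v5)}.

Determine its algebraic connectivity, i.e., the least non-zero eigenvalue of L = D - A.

Degrees: deg(v0) = 3, deg(v1) = 2, deg(v2) = 4, deg(v3) = 2, deg(v4) = 3, deg(v5) = 4.
L = D − A with rows/columns ordered (v0, v1, v2, v3, v4, v5):
  [ 3,  0, -1,  0, -1, -1]
  [ 0,  2,  0, -1,  0, -1]
  [-1,  0,  4, -1, -1, -1]
  [ 0, -1, -1,  2,  0,  0]
  [-1,  0, -1,  0,  3, -1]
  [-1, -1, -1,  0, -1,  4]
Characteristic polynomial: det(λI − L) = λ(λ² − 6λ + 6)(λ² − 8λ + 14)(λ − 4).
Roots: λ = 0; (λ² − 6λ + 6) = 0 ⇒ λ = 3 ± √3 ≈ 1.2679, 4.7321; (λ² − 8λ + 14) = 0 ⇒ λ = 4 ± √2 ≈ 2.5858, 5.4142; (λ − 4) = 0 ⇒ λ = 4.
(Check: the roots sum (with multiplicity) to 18, matching trace L = Σdeg = 2·9 = 18.)
Laplacian eigenvalues: [0.0, 1.2679, 2.5858, 4.0, 4.7321, 5.4142]. Algebraic connectivity (smallest non-zero eigenvalue) = 1.2679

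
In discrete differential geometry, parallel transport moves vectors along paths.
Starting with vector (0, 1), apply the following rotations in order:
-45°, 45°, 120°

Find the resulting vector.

Total rotation: (-45°) + 45° + 120° = 120°. Final vector: (-0.8660, -0.5000)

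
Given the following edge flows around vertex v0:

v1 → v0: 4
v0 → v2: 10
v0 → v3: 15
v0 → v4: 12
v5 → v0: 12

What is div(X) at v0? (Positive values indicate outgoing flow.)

Divergence = sum of outgoing flows = (-4) + 10 + 15 + 12 + (-12) = 21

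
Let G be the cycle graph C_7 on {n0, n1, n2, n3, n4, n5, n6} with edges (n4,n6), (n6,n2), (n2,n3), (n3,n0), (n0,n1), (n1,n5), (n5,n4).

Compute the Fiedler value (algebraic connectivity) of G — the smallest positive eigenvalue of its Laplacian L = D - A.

The cycle graph C_n has Laplacian eigenvalues λ_k = 2 − 2cos(2πk/n), k = 0, 1, …, n−1. Here n = 7:
k=0: 2 − 2cos(0) = 0.0; k=1: 2 − 2cos(2π/7) = 0.753; k=2: 2 − 2cos(4π/7) = 2.445; k=3: 2 − 2cos(6π/7) = 3.8019; k=4: 2 − 2cos(8π/7) = 3.8019; k=5: 2 − 2cos(10π/7) = 2.445; k=6: 2 − 2cos(12π/7) = 0.753.
Laplacian eigenvalues: [0.0, 0.753, 0.753, 2.445, 2.445, 3.8019, 3.8019]. Algebraic connectivity (smallest non-zero eigenvalue) = 0.753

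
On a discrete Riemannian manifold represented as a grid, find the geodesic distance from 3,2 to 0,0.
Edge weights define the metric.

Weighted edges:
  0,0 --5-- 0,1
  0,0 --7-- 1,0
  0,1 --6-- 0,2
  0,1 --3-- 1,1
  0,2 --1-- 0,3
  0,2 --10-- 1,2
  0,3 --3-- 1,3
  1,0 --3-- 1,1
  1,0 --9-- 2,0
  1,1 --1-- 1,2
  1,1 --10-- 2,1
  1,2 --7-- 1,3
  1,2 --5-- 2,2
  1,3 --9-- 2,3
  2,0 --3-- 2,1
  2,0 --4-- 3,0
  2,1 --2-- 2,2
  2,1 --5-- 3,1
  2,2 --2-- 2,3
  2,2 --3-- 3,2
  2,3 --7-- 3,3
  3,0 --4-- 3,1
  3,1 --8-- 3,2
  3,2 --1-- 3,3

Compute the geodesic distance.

Shortest path: 3,2 → 2,2 → 1,2 → 1,1 → 0,1 → 0,0, total weight = 17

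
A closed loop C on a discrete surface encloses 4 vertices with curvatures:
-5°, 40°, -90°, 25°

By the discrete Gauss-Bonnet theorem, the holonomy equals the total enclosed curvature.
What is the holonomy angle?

Holonomy = total enclosed curvature = (-5°) + 40° + (-90°) + 25° = -30°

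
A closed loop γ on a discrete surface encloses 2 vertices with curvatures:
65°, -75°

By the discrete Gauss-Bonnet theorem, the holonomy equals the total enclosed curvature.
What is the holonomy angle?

Holonomy = total enclosed curvature = 65° + (-75°) = -10°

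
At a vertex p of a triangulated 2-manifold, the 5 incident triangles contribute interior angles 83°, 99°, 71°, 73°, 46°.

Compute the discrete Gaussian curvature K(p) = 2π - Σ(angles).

Sum of angles = 372°. K = 360° - 372° = -12° = -π/15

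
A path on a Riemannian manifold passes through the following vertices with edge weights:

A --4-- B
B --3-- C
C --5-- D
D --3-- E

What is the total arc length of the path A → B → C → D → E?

Arc length = 4 + 3 + 5 + 3 = 15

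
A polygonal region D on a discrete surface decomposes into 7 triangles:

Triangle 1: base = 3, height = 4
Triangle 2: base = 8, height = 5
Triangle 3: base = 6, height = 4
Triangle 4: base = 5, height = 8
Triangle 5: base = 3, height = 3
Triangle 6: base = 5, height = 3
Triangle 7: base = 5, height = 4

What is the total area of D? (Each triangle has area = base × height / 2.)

(1/2)×3×4 + (1/2)×8×5 + (1/2)×6×4 + (1/2)×5×8 + (1/2)×3×3 + (1/2)×5×3 + (1/2)×5×4 = 80.0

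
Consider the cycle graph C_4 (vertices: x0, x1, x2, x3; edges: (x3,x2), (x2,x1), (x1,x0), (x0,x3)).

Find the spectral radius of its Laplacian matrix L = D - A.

The cycle graph C_n has Laplacian eigenvalues λ_k = 2 − 2cos(2πk/n), k = 0, 1, …, n−1. Here n = 4:
k=0: 2 − 2cos(0) = 0.0; k=1: 2 − 2cos(π/2) = 2.0; k=2: 2 − 2cos(π) = 4.0; k=3: 2 − 2cos(3π/2) = 2.0.
Laplacian eigenvalues: [0.0, 2.0, 2.0, 4.0]. Largest eigenvalue (spectral radius) = 4.0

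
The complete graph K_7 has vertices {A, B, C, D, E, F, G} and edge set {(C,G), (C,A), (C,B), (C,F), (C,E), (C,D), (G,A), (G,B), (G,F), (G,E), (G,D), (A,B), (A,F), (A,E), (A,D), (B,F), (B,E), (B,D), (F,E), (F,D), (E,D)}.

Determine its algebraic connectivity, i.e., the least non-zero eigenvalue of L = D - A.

For the complete graph K_n, L = nI − J (J = all-ones matrix). J has eigenvalues n (once, eigenvector 𝟙) and 0 (multiplicity n−1), so L has eigenvalues 0 (once) and n (multiplicity n−1). Here n = 7: eigenvalue 0 once and 7 with multiplicity 6.
Laplacian eigenvalues: [0.0, 7.0, 7.0, 7.0, 7.0, 7.0, 7.0]. Algebraic connectivity (smallest non-zero eigenvalue) = 7.0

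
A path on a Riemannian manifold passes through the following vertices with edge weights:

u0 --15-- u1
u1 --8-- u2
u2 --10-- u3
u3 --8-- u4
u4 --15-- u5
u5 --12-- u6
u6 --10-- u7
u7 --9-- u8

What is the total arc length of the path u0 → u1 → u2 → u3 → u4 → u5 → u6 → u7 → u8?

Arc length = 15 + 8 + 10 + 8 + 15 + 12 + 10 + 9 = 87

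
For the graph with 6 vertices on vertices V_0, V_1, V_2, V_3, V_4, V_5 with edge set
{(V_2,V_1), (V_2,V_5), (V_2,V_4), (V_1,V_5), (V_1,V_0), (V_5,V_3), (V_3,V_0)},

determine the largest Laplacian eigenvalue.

Degrees: deg(V_0) = 2, deg(V_1) = 3, deg(V_2) = 3, deg(V_3) = 2, deg(V_4) = 1, deg(V_5) = 3.
L = D − A with rows/columns ordered (V_0, V_1, V_2, V_3, V_4, V_5):
  [ 2, -1,  0, -1,  0,  0]
  [-1,  3, -1,  0,  0, -1]
  [ 0, -1,  3,  0, -1, -1]
  [-1,  0,  0,  2,  0, -1]
  [ 0,  0, -1,  0,  1,  0]
  [ 0, -1, -1, -1,  0,  3]
Characteristic polynomial: det(λI − L) = λ(λ² − 5λ + 3)(λ − 2)(λ² − 7λ + 11).
Roots: λ = 0; (λ² − 5λ + 3) = 0 ⇒ λ = (5 ± √13)/2 ≈ 0.6972, 4.3028; (λ − 2) = 0 ⇒ λ = 2; (λ² − 7λ + 11) = 0 ⇒ λ = (7 ± √5)/2 ≈ 2.382, 4.618.
(Check: the roots sum (with multiplicity) to 14, matching trace L = Σdeg = 2·7 = 14.)
Laplacian eigenvalues: [0.0, 0.6972, 2.0, 2.382, 4.3028, 4.618]. Largest eigenvalue (spectral radius) = 4.618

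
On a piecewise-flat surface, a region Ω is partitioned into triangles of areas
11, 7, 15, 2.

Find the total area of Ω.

11 + 7 + 15 + 2 = 35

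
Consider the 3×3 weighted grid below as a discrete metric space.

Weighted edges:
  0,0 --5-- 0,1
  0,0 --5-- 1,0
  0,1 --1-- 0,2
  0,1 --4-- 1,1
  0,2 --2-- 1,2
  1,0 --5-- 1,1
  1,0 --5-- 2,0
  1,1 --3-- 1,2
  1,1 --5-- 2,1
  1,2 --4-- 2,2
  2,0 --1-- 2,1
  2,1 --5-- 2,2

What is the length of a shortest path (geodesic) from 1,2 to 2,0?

Shortest path: 1,2 → 1,1 → 2,1 → 2,0, total weight = 9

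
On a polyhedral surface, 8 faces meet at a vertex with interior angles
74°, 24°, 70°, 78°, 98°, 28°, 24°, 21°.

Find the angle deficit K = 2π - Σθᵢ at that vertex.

Sum of angles = 417°. K = 360° - 417° = -57° = -19π/60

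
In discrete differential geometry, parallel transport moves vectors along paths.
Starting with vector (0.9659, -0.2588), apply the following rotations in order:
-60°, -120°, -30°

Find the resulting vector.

Total rotation: (-60°) + (-120°) + (-30°) = -210° ≡ 150° (mod 360°). Final vector: (-0.7071, 0.7071)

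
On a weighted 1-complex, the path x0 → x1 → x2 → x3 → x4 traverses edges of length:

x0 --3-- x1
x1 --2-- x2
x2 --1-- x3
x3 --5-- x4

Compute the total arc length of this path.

Arc length = 3 + 2 + 1 + 5 = 11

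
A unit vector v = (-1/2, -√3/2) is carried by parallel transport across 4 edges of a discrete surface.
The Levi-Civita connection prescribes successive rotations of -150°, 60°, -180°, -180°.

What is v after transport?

Total rotation: (-150°) + 60° + (-180°) + (-180°) = -450° ≡ -90° (mod 360°). Final vector: (-0.8660, 0.5000)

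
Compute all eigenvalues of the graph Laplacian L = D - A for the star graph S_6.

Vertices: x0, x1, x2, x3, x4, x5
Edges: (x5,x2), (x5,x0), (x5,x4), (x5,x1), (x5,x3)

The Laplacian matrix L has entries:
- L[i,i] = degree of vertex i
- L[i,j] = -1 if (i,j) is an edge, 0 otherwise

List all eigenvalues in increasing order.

The star S_6 is the complete bipartite graph K_{1,5} (one hub of degree 5, 5 leaves of degree 1). The Laplacian spectrum of K_{p,q} is 0, p (multiplicity q−1), q (multiplicity p−1), p+q. With p = 1, q = 5: 0 once, 1 with multiplicity 4, and 6 once. (Check: trace L = sum of degrees = 10 = 4·1 + 6.)
Laplacian eigenvalues (increasing order): [0.0, 1.0, 1.0, 1.0, 1.0, 6.0]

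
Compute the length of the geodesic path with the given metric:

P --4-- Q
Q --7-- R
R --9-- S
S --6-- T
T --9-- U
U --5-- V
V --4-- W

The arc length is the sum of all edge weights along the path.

Arc length = 4 + 7 + 9 + 6 + 9 + 5 + 4 = 44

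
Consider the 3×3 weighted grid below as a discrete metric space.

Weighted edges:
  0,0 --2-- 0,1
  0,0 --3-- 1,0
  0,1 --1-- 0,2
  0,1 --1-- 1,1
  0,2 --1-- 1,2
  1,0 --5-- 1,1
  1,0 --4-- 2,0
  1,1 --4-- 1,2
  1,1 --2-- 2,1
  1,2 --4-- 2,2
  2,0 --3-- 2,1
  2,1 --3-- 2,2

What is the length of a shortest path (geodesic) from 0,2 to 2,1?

Shortest path: 0,2 → 0,1 → 1,1 → 2,1, total weight = 4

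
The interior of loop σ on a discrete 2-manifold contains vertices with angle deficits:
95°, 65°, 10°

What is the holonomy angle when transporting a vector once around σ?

Holonomy = total enclosed curvature = 95° + 65° + 10° = 170°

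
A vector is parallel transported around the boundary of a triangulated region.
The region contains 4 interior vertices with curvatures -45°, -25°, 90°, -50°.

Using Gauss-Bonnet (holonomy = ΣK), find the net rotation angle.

Holonomy = total enclosed curvature = (-45°) + (-25°) + 90° + (-50°) = -30°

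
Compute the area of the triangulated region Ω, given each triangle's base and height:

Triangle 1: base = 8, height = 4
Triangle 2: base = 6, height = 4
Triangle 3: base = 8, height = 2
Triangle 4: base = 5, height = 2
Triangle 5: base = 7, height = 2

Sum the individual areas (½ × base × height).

(1/2)×8×4 + (1/2)×6×4 + (1/2)×8×2 + (1/2)×5×2 + (1/2)×7×2 = 48.0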